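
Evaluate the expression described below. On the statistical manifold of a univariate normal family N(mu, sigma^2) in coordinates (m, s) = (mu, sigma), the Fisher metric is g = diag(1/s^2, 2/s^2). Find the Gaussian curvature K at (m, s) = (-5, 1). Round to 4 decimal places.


The metric has the form g = (A dm^2 + B ds^2)/s^2 with A = 1, B = 2.
Substitute u = sqrt(A/B)*m: g = B*(du^2 + ds^2)/s^2, i.e. B times the
Poincare upper half-plane metric, which has constant Gaussian curvature -1.
Scaling a 2D metric by a constant c divides the Gaussian curvature by c,
so K = -1/B = -1/(2) = -0.5000 everywhere (the point (m, s) = (-5, 1) is irrelevant:
the curvature is constant).
The requested Gaussian curvature is K = -0.5000.

-0.5000


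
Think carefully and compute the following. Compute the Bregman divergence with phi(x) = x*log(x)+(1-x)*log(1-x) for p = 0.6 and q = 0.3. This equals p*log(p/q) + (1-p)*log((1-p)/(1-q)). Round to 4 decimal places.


Bregman divergence with negative entropy generator:
D = p*log(p/q) + (1-p)*log((1-p)/(1-q)).
p = 0.6, q = 0.3.
p*log(p/q) = 0.6*log(0.6/0.3) = 0.415888.
(1-p)*log((1-p)/(1-q)) = 0.4*log(0.4/0.7) = -0.223846.
D = 0.415888 + -0.223846 = 0.1920

0.1920


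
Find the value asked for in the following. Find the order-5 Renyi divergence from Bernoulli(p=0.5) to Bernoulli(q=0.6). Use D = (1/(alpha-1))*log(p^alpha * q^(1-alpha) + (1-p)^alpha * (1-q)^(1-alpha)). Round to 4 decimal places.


Renyi divergence of order alpha between Bernoulli distributions:
D = (1/(alpha-1))*log(p^alpha * q^(1-alpha) + (1-p)^alpha * (1-q)^(1-alpha)).
alpha = 5, p = 0.5, q = 0.6.
p^alpha * q^(1-alpha) = 0.5^5 * 0.6^-4 = 0.241127.
(1-p)^alpha * (1-q)^(1-alpha) = 0.5^5 * 0.4^-4 = 1.220703.
sum = 0.241127 + 1.220703 = 1.46183.
D = (1/4)*log(1.46183) = 0.0949

0.0949


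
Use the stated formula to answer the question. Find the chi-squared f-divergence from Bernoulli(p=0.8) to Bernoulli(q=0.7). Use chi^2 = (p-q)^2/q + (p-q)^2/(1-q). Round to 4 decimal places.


Chi-squared divergence between Bernoulli distributions:
chi^2 = (p-q)^2/q + (p-q)^2/(1-q).
p = 0.8, q = 0.7, p-q = 0.1.
(p-q)^2 = 0.01.
term1 = 0.01/0.7 = 0.014286.
term2 = 0.01/0.3 = 0.033333.
chi^2 = 0.014286 + 0.033333 = 0.0476

0.0476


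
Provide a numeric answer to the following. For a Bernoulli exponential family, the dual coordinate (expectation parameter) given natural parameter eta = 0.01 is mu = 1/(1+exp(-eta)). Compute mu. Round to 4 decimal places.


Dual coordinate (expectation parameter) for Bernoulli:
mu = 1/(1+exp(-eta)).
eta = 0.01.
exp(-eta) = exp(-0.01) = 0.99005.
mu = 1/(1+0.99005) = 0.5025

0.5025


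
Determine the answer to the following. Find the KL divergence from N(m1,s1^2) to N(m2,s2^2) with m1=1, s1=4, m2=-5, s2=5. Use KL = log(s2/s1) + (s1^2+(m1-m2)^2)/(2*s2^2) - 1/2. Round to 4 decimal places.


KL divergence between normal distributions:
KL = log(s2/s1) + (s1^2 + (m1-m2)^2)/(2*s2^2) - 1/2.
log(5/4) = 0.223144.
(4^2 + (1--5)^2)/(2*5^2) = (16 + 36)/50 = 1.04.
KL = 0.223144 + 1.04 - 0.5 = 0.7631

0.7631


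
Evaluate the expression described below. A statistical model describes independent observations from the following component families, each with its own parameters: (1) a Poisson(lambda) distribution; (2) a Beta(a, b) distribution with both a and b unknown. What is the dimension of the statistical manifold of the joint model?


The dimension of a statistical manifold equals the number of free
(independent) real parameters of the model. For a product of independent
blocks the parameter counts add.
- Poisson (lambda): 1.
- Beta (a, b): 2.
Total = 1 + 2 = 3.
Dimension = 3

3


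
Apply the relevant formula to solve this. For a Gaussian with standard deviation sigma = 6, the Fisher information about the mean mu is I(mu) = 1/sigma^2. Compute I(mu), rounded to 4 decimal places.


The Fisher information for the mean of a normal distribution is I(mu) = 1/sigma^2.
sigma = 6, so sigma^2 = 36.
I(mu) = 1/36 = 0.0278

0.0278


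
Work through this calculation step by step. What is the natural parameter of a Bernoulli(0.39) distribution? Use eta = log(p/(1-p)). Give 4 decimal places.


Natural parameter for Bernoulli: eta = log(p/(1-p)).
p = 0.39, 1-p = 0.61.
p/(1-p) = 0.639344.
eta = log(0.639344) = -0.4473

-0.4473


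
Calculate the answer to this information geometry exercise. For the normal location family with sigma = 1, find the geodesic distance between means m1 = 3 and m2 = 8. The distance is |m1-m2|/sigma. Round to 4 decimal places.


On the fixed-variance normal subfamily, geodesic distance = |m1-m2|/sigma.
|3 - 8| = 5.
sigma = 1.
d = 5/1 = 5.0000

5.0000


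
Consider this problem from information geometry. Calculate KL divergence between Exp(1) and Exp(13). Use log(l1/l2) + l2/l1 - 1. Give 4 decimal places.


KL divergence for exponential family:
KL = log(l1/l2) + l2/l1 - 1.
log(1/13) = -2.564949.
13/1 = 13.0.
KL = -2.564949 + 13.0 - 1 = 9.4351

9.4351


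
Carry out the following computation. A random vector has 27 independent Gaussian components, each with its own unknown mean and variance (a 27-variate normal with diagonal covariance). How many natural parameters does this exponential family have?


Exponential family dimension calculation:
Each univariate normal has two natural parameters (mu/sigma^2 and -1/(2 sigma^2)).
With 27 independent components, dim = 2 * 27 = 54.

54


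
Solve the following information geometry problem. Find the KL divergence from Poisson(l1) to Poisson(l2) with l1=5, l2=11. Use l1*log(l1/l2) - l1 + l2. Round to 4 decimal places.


KL divergence for Poisson:
KL = l1*log(l1/l2) - l1 + l2.
l1 = 5, l2 = 11.
log(5/11) = -0.788457.
l1*log(l1/l2) = 5 * -0.788457 = -3.942287.
KL = -3.942287 - 5 + 11 = 2.0577

2.0577


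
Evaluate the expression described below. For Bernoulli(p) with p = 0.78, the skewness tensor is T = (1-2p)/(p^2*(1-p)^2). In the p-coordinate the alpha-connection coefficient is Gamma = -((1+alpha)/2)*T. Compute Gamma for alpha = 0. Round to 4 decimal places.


Skewness (Amari-Chentsov) tensor: T = (1-2p)/(p^2*(1-p)^2).
p = 0.78, 1-2p = -0.56, p^2 = 0.6084, (1-p)^2 = 0.0484.
T = -0.56/(0.6084 * 0.0484) = -19.017502.
In the p-coordinate, Gamma^(alpha) = Gamma^(0) - (alpha/2)*T with Gamma^(0) = (1/2)*g'(p) = -T/2,
so Gamma^(alpha) = -((1+alpha)/2)*T.
alpha = 0, -(1+alpha)/2 = -0.5.
Gamma = -0.5 * -19.017502 = 9.5088

9.5088


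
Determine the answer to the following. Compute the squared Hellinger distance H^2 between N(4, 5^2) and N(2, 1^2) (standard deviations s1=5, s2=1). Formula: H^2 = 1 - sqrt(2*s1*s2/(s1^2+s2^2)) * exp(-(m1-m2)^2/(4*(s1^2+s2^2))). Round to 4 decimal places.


Squared Hellinger distance for Gaussians:
H^2 = 1 - sqrt(2*s1*s2/(s1^2+s2^2)) * exp(-(m1-m2)^2/(4*(s1^2+s2^2))).
s1^2 = 25, s2^2 = 1, s1^2+s2^2 = 26.
sqrt(2*5*1/(26)) = 0.620174.
(m1-m2)^2 = (2)^2 = 4.
exp(-4/(4*26)) = exp(-0.038462) = 0.962269.
H^2 = 1 - 0.620174*0.962269 = 0.4032

0.4032


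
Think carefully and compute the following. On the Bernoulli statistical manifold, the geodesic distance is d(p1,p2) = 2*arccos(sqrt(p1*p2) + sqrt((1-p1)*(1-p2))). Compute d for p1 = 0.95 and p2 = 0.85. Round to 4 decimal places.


Geodesic distance on Bernoulli manifold:
d(p1,p2) = 2*arccos(sqrt(p1*p2) + sqrt((1-p1)*(1-p2))).
sqrt(p1*p2) = sqrt(0.95*0.85) = 0.89861.
sqrt((1-p1)*(1-p2)) = sqrt(0.05*0.15) = 0.086603.
arg = 0.89861 + 0.086603 = 0.985213.
d = 2*arccos(0.985213) = 0.3444

0.3444


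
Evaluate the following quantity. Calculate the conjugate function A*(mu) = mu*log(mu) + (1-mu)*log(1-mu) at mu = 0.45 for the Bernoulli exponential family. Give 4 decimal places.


Legendre transform for Bernoulli:
A*(mu) = mu*log(mu) + (1-mu)*log(1-mu).
mu = 0.45, 1-mu = 0.55.
mu*log(mu) = 0.45*log(0.45) = -0.359328.
(1-mu)*log(1-mu) = 0.55*log(0.55) = -0.32881.
A* = -0.359328 + -0.32881 = -0.6881

-0.6881


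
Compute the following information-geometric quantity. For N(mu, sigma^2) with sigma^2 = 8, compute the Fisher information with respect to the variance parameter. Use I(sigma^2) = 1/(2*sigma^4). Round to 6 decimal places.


Fisher information for variance: I(sigma^2) = 1/(2*sigma^4).
sigma^2 = 8, so sigma^4 = 64.
I = 1/(2*64) = 1/128 = 0.007813

0.007813


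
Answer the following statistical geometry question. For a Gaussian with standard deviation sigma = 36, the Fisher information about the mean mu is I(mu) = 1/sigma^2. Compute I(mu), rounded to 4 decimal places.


The Fisher information for the mean of a normal distribution is I(mu) = 1/sigma^2.
sigma = 36, so sigma^2 = 1296.
I(mu) = 1/1296 = 0.0008

0.0008


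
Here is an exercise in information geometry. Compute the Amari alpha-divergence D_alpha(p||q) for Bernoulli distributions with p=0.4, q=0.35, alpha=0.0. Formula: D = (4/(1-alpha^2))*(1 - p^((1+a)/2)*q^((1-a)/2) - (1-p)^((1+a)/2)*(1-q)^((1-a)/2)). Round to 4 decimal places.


Amari alpha-divergence:
D = (4/(1-alpha^2))*(1 - p^((1+a)/2)*q^((1-a)/2) - (1-p)^((1+a)/2)*(1-q)^((1-a)/2)).
alpha = 0.0, p = 0.4, q = 0.35.
e1 = (1+alpha)/2 = 0.5, e2 = (1-alpha)/2 = 0.5.
t1 = p^e1 * q^e2 = 0.4^0.5 * 0.35^0.5 = 0.374166.
t2 = (1-p)^e1 * (1-q)^e2 = 0.6^0.5 * 0.65^0.5 = 0.6245.
4/(1-alpha^2) = 4.0.
D = 4.0*(1 - 0.374166 - 0.6245) = 0.0053

0.0053


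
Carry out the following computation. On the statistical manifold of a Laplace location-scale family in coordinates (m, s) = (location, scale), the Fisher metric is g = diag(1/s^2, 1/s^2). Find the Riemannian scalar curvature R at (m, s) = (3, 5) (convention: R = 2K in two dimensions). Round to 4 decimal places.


The metric has the form g = (A dm^2 + B ds^2)/s^2 with A = 1, B = 1.
Substitute u = sqrt(A/B)*m: g = B*(du^2 + ds^2)/s^2, i.e. B times the
Poincare upper half-plane metric, which has constant Gaussian curvature -1.
Scaling a 2D metric by a constant c divides the Gaussian curvature by c,
so K = -1/B = -1/(1) = -1.0000 everywhere (the point (m, s) = (3, 5) is irrelevant:
the curvature is constant).
Scalar curvature in dimension 2: R = 2K = -2/(1) = -2.0000.

-2.0000


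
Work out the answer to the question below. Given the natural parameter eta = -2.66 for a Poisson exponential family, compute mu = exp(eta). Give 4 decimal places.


Expectation parameter for Poisson exponential family:
mu = exp(eta).
eta = -2.66.
mu = exp(-2.66) = 0.0699

0.0699


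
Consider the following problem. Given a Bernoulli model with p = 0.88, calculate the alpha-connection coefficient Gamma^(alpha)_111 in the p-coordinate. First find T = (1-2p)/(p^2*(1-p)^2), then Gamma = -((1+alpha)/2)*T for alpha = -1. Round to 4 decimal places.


Skewness (Amari-Chentsov) tensor: T = (1-2p)/(p^2*(1-p)^2).
p = 0.88, 1-2p = -0.76, p^2 = 0.7744, (1-p)^2 = 0.0144.
T = -0.76/(0.7744 * 0.0144) = -68.153122.
In the p-coordinate, Gamma^(alpha) = Gamma^(0) - (alpha/2)*T with Gamma^(0) = (1/2)*g'(p) = -T/2,
so Gamma^(alpha) = -((1+alpha)/2)*T.
alpha = -1, -(1+alpha)/2 = 0.0.
Gamma = 0.0 * -68.153122 = 0.0000

0.0000


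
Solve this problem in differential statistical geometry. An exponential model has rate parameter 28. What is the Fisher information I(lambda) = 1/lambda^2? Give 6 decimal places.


Fisher information for exponential: I(lambda) = 1/lambda^2.
lambda = 28, lambda^2 = 784.
I = 1/784 = 0.001276

0.001276


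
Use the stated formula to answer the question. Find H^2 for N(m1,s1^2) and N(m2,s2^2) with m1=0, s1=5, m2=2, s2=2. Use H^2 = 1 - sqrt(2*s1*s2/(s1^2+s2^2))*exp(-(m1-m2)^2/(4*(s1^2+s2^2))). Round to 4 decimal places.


Squared Hellinger distance for Gaussians:
H^2 = 1 - sqrt(2*s1*s2/(s1^2+s2^2)) * exp(-(m1-m2)^2/(4*(s1^2+s2^2))).
s1^2 = 25, s2^2 = 4, s1^2+s2^2 = 29.
sqrt(2*5*2/(29)) = 0.830455.
(m1-m2)^2 = (-2)^2 = 4.
exp(-4/(4*29)) = exp(-0.034483) = 0.966105.
H^2 = 1 - 0.830455*0.966105 = 0.1977

0.1977


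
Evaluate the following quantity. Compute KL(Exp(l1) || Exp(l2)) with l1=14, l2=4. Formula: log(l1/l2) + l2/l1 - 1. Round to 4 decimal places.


KL divergence for exponential family:
KL = log(l1/l2) + l2/l1 - 1.
log(14/4) = 1.252763.
4/14 = 0.285714.
KL = 1.252763 + 0.285714 - 1 = 0.5385

0.5385


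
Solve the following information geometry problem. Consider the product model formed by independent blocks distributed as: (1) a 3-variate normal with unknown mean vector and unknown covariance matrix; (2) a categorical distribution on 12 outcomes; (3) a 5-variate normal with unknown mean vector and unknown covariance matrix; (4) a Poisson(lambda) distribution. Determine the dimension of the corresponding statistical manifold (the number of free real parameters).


The dimension of a statistical manifold equals the number of free
(independent) real parameters of the model. For a product of independent
blocks the parameter counts add.
- 3-variate normal: 3 (mean) + 3*4/2 = 6 (symmetric covariance) = 9.
- categorical on 12 outcomes (probabilities sum to 1): 12-1 = 11.
- 5-variate normal: 5 (mean) + 5*6/2 = 15 (symmetric covariance) = 20.
- Poisson (lambda): 1.
Total = 9 + 11 + 20 + 1 = 41.
Dimension = 41

41


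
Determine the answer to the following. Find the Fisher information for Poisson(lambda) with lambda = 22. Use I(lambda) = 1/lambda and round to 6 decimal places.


Fisher information for Poisson: I(lambda) = 1/lambda.
lambda = 22.
I(lambda) = 1/22 = 0.045455

0.045455


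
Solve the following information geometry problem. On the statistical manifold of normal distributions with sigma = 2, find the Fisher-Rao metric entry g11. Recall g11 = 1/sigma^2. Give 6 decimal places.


For the 2-parameter normal family, the Fisher metric has:
  g11 = 1/sigma^2, g22 = 2/sigma^2.
sigma = 2, sigma^2 = 4.
g11 = 0.250000

0.250000


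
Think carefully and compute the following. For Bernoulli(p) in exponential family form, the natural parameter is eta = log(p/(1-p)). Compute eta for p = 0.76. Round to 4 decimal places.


Natural parameter for Bernoulli: eta = log(p/(1-p)).
p = 0.76, 1-p = 0.24.
p/(1-p) = 3.166667.
eta = log(3.166667) = 1.1527

1.1527


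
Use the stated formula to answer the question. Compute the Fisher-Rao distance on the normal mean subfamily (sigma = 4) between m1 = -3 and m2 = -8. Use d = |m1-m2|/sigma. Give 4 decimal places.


On the fixed-variance normal subfamily, geodesic distance = |m1-m2|/sigma.
|-3 - -8| = 5.
sigma = 4.
d = 5/4 = 1.2500

1.2500


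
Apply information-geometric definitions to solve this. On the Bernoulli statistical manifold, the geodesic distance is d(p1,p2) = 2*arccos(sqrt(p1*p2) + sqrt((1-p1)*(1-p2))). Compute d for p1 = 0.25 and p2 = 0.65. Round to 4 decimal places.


Geodesic distance on Bernoulli manifold:
d(p1,p2) = 2*arccos(sqrt(p1*p2) + sqrt((1-p1)*(1-p2))).
sqrt(p1*p2) = sqrt(0.25*0.65) = 0.403113.
sqrt((1-p1)*(1-p2)) = sqrt(0.75*0.35) = 0.512348.
arg = 0.403113 + 0.512348 = 0.91546.
d = 2*arccos(0.91546) = 0.8283

0.8283


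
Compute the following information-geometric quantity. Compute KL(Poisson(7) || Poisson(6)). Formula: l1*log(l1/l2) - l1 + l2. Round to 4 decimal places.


KL divergence for Poisson:
KL = l1*log(l1/l2) - l1 + l2.
l1 = 7, l2 = 6.
log(7/6) = 0.154151.
l1*log(l1/l2) = 7 * 0.154151 = 1.079055.
KL = 1.079055 - 7 + 6 = 0.0791

0.0791


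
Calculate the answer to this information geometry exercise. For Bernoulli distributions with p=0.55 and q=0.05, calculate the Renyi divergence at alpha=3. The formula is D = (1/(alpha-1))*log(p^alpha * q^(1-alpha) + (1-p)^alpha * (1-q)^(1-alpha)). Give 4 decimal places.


Renyi divergence of order alpha between Bernoulli distributions:
D = (1/(alpha-1))*log(p^alpha * q^(1-alpha) + (1-p)^alpha * (1-q)^(1-alpha)).
alpha = 3, p = 0.55, q = 0.05.
p^alpha * q^(1-alpha) = 0.55^3 * 0.05^-2 = 66.55.
(1-p)^alpha * (1-q)^(1-alpha) = 0.45^3 * 0.95^-2 = 0.10097.
sum = 66.55 + 0.10097 = 66.65097.
D = (1/2)*log(66.65097) = 2.0997

2.0997


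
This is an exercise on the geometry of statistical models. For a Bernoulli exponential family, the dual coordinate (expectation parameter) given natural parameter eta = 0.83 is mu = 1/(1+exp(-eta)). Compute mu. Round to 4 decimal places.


Dual coordinate (expectation parameter) for Bernoulli:
mu = 1/(1+exp(-eta)).
eta = 0.83.
exp(-eta) = exp(-0.83) = 0.436049.
mu = 1/(1+0.436049) = 0.6964

0.6964


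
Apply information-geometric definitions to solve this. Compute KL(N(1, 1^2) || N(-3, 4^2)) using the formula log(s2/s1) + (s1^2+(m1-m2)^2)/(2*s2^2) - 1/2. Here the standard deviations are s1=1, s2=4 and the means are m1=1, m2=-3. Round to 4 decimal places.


KL divergence between normal distributions:
KL = log(s2/s1) + (s1^2 + (m1-m2)^2)/(2*s2^2) - 1/2.
log(4/1) = 1.386294.
(1^2 + (1--3)^2)/(2*4^2) = (1 + 16)/32 = 0.53125.
KL = 1.386294 + 0.53125 - 0.5 = 1.4175

1.4175


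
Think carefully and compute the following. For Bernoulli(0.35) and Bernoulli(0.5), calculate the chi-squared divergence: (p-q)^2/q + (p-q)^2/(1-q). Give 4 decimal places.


Chi-squared divergence between Bernoulli distributions:
chi^2 = (p-q)^2/q + (p-q)^2/(1-q).
p = 0.35, q = 0.5, p-q = -0.15.
(p-q)^2 = 0.0225.
term1 = 0.0225/0.5 = 0.045.
term2 = 0.0225/0.5 = 0.045.
chi^2 = 0.045 + 0.045 = 0.0900

0.0900


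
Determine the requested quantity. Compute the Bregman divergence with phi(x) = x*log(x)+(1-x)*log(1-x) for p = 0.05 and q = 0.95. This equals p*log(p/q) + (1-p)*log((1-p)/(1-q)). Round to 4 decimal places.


Bregman divergence with negative entropy generator:
D = p*log(p/q) + (1-p)*log((1-p)/(1-q)).
p = 0.05, q = 0.95.
p*log(p/q) = 0.05*log(0.05/0.95) = -0.147222.
(1-p)*log((1-p)/(1-q)) = 0.95*log(0.95/0.05) = 2.797217.
D = -0.147222 + 2.797217 = 2.6500

2.6500


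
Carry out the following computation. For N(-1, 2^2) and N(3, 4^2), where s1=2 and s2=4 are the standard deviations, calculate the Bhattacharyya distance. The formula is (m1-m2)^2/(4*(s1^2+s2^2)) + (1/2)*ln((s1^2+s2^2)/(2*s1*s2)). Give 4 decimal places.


Bhattacharyya distance between two Gaussians:
DB = (m1-m2)^2/(4*(s1^2+s2^2)) + (1/2)*ln((s1^2+s2^2)/(2*s1*s2)).
(m1-m2)^2 = (-4)^2 = 16.
s1^2+s2^2 = 4 + 16 = 20.
term1 = 16/80 = 0.2.
term2 = 0.5*ln(20/16.0) = 0.111572.
DB = 0.2 + 0.111572 = 0.3116

0.3116


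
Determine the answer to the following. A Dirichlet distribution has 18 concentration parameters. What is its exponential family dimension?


Exponential family dimension calculation:
Dirichlet with 18 components has 18 natural parameters.

18


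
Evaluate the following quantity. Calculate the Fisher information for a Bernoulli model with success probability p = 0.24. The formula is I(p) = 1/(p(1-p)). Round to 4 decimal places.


For Bernoulli(p), Fisher information is I(p) = 1/(p*(1-p)).
p = 0.24, 1-p = 0.76.
p*(1-p) = 0.1824.
I(p) = 1/0.1824 = 5.4825

5.4825


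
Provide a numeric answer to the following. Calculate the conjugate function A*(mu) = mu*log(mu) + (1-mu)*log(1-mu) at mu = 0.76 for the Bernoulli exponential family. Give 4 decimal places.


Legendre transform for Bernoulli:
A*(mu) = mu*log(mu) + (1-mu)*log(1-mu).
mu = 0.76, 1-mu = 0.24.
mu*log(mu) = 0.76*log(0.76) = -0.208572.
(1-mu)*log(1-mu) = 0.24*log(0.24) = -0.342508.
A* = -0.208572 + -0.342508 = -0.5511

-0.5511


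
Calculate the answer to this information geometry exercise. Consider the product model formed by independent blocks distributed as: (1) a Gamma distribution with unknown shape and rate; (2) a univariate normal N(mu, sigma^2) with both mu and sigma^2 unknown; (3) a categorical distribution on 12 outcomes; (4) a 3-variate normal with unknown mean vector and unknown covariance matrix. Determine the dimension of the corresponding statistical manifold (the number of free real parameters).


The dimension of a statistical manifold equals the number of free
(independent) real parameters of the model. For a product of independent
blocks the parameter counts add.
- Gamma (shape, rate): 2.
- normal (mu, sigma^2): 2.
- categorical on 12 outcomes (probabilities sum to 1): 12-1 = 11.
- 3-variate normal: 3 (mean) + 3*4/2 = 6 (symmetric covariance) = 9.
Total = 2 + 2 + 11 + 9 = 24.
Dimension = 24

24


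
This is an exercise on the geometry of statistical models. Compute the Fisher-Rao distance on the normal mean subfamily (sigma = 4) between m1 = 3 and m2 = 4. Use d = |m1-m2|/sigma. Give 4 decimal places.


On the fixed-variance normal subfamily, geodesic distance = |m1-m2|/sigma.
|3 - 4| = 1.
sigma = 4.
d = 1/4 = 0.2500

0.2500


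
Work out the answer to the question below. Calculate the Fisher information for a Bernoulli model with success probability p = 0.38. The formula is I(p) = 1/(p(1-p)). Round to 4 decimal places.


For Bernoulli(p), Fisher information is I(p) = 1/(p*(1-p)).
p = 0.38, 1-p = 0.62.
p*(1-p) = 0.2356.
I(p) = 1/0.2356 = 4.2445

4.2445


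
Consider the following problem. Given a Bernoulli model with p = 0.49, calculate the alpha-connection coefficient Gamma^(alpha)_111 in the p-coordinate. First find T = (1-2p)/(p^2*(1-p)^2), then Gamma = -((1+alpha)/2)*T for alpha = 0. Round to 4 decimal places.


Skewness (Amari-Chentsov) tensor: T = (1-2p)/(p^2*(1-p)^2).
p = 0.49, 1-2p = 0.02, p^2 = 0.2401, (1-p)^2 = 0.2601.
T = 0.02/(0.2401 * 0.2601) = 0.320256.
In the p-coordinate, Gamma^(alpha) = Gamma^(0) - (alpha/2)*T with Gamma^(0) = (1/2)*g'(p) = -T/2,
so Gamma^(alpha) = -((1+alpha)/2)*T.
alpha = 0, -(1+alpha)/2 = -0.5.
Gamma = -0.5 * 0.320256 = -0.1601

-0.1601


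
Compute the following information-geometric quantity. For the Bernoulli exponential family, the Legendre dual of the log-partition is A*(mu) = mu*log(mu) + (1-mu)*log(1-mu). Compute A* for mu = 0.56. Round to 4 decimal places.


Legendre transform for Bernoulli:
A*(mu) = mu*log(mu) + (1-mu)*log(1-mu).
mu = 0.56, 1-mu = 0.44.
mu*log(mu) = 0.56*log(0.56) = -0.324698.
(1-mu)*log(1-mu) = 0.44*log(0.44) = -0.361231.
A* = -0.324698 + -0.361231 = -0.6859

-0.6859


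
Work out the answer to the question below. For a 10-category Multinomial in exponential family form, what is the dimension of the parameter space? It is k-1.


Exponential family dimension calculation:
For Multinomial with k=10 categories, dim = k-1 = 9.

9


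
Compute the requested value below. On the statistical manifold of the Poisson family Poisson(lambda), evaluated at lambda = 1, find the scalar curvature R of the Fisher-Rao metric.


This family has a single free parameter, so its statistical manifold
is 1-dimensional. The Riemann curvature tensor of any 1-dimensional
Riemannian manifold vanishes identically, so R = 0.

0


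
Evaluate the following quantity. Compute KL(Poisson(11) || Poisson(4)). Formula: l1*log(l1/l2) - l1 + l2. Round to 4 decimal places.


KL divergence for Poisson:
KL = l1*log(l1/l2) - l1 + l2.
l1 = 11, l2 = 4.
log(11/4) = 1.011601.
l1*log(l1/l2) = 11 * 1.011601 = 11.12761.
KL = 11.12761 - 11 + 4 = 4.1276

4.1276


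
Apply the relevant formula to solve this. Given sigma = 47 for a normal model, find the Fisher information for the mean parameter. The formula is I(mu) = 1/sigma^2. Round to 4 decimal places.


The Fisher information for the mean of a normal distribution is I(mu) = 1/sigma^2.
sigma = 47, so sigma^2 = 2209.
I(mu) = 1/2209 = 0.0005

0.0005


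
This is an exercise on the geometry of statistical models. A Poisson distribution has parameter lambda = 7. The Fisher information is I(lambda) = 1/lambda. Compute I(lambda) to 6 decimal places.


Fisher information for Poisson: I(lambda) = 1/lambda.
lambda = 7.
I(lambda) = 1/7 = 0.142857

0.142857


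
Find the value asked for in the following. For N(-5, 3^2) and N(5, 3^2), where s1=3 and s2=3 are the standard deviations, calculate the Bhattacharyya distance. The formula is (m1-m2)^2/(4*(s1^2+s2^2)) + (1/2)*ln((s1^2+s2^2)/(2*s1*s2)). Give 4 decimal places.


Bhattacharyya distance between two Gaussians:
DB = (m1-m2)^2/(4*(s1^2+s2^2)) + (1/2)*ln((s1^2+s2^2)/(2*s1*s2)).
(m1-m2)^2 = (-10)^2 = 100.
s1^2+s2^2 = 9 + 9 = 18.
term1 = 100/72 = 1.388889.
term2 = 0.5*ln(18/18.0) = 0.0.
DB = 1.388889 + 0.0 = 1.3889

1.3889


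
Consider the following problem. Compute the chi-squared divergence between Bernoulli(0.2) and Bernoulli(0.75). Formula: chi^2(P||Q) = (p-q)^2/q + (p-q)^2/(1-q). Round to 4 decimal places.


Chi-squared divergence between Bernoulli distributions:
chi^2 = (p-q)^2/q + (p-q)^2/(1-q).
p = 0.2, q = 0.75, p-q = -0.55.
(p-q)^2 = 0.3025.
term1 = 0.3025/0.75 = 0.403333.
term2 = 0.3025/0.25 = 1.21.
chi^2 = 0.403333 + 1.21 = 1.6133

1.6133


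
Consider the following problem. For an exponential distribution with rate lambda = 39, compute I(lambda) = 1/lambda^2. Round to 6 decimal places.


Fisher information for exponential: I(lambda) = 1/lambda^2.
lambda = 39, lambda^2 = 1521.
I = 1/1521 = 0.000657

0.000657


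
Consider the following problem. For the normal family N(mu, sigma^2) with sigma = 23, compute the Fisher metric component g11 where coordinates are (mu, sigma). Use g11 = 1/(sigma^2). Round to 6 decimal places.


For the 2-parameter normal family, the Fisher metric has:
  g11 = 1/sigma^2, g22 = 2/sigma^2.
sigma = 23, sigma^2 = 529.
g11 = 0.001890

0.001890


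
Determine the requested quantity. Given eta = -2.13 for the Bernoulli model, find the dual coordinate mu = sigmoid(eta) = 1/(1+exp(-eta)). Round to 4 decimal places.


Dual coordinate (expectation parameter) for Bernoulli:
mu = 1/(1+exp(-eta)).
eta = -2.13.
exp(-eta) = exp(2.13) = 8.414867.
mu = 1/(1+8.414867) = 0.1062

0.1062


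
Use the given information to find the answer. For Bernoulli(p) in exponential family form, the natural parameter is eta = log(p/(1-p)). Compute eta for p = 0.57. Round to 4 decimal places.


Natural parameter for Bernoulli: eta = log(p/(1-p)).
p = 0.57, 1-p = 0.43.
p/(1-p) = 1.325581.
eta = log(1.325581) = 0.2819

0.2819


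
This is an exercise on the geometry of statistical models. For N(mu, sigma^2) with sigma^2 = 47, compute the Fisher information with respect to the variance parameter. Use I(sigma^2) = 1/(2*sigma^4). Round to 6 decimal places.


Fisher information for variance: I(sigma^2) = 1/(2*sigma^4).
sigma^2 = 47, so sigma^4 = 2209.
I = 1/(2*2209) = 1/4418 = 0.000226

0.000226


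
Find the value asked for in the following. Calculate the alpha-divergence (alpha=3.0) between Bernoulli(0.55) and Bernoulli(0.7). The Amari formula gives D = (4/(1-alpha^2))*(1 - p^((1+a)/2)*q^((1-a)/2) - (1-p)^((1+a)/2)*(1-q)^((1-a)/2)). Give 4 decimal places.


Amari alpha-divergence:
D = (4/(1-alpha^2))*(1 - p^((1+a)/2)*q^((1-a)/2) - (1-p)^((1+a)/2)*(1-q)^((1-a)/2)).
alpha = 3.0, p = 0.55, q = 0.7.
e1 = (1+alpha)/2 = 2.0, e2 = (1-alpha)/2 = -1.0.
t1 = p^e1 * q^e2 = 0.55^2.0 * 0.7^-1.0 = 0.432143.
t2 = (1-p)^e1 * (1-q)^e2 = 0.45^2.0 * 0.3^-1.0 = 0.675.
4/(1-alpha^2) = -0.5.
D = -0.5*(1 - 0.432143 - 0.675) = 0.0536

0.0536


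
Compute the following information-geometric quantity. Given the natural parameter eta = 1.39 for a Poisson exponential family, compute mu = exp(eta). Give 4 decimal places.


Expectation parameter for Poisson exponential family:
mu = exp(eta).
eta = 1.39.
mu = exp(1.39) = 4.0149

4.0149


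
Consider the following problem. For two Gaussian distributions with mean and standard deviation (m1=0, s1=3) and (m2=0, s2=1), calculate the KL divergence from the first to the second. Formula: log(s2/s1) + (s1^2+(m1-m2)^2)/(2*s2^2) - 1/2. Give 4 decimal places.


KL divergence between normal distributions:
KL = log(s2/s1) + (s1^2 + (m1-m2)^2)/(2*s2^2) - 1/2.
log(1/3) = -1.098612.
(3^2 + (0-0)^2)/(2*1^2) = (9 + 0)/2 = 4.5.
KL = -1.098612 + 4.5 - 0.5 = 2.9014

2.9014


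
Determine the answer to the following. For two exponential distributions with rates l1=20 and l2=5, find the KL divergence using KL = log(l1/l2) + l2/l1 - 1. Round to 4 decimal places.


KL divergence for exponential family:
KL = log(l1/l2) + l2/l1 - 1.
log(20/5) = 1.386294.
5/20 = 0.25.
KL = 1.386294 + 0.25 - 1 = 0.6363

0.6363


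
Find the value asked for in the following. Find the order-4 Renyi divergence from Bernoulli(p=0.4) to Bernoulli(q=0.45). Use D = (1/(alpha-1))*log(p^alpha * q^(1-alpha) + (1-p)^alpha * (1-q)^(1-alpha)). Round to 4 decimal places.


Renyi divergence of order alpha between Bernoulli distributions:
D = (1/(alpha-1))*log(p^alpha * q^(1-alpha) + (1-p)^alpha * (1-q)^(1-alpha)).
alpha = 4, p = 0.4, q = 0.45.
p^alpha * q^(1-alpha) = 0.4^4 * 0.45^-3 = 0.280933.
(1-p)^alpha * (1-q)^(1-alpha) = 0.6^4 * 0.55^-3 = 0.778963.
sum = 0.280933 + 0.778963 = 1.059896.
D = (1/3)*log(1.059896) = 0.0194

0.0194


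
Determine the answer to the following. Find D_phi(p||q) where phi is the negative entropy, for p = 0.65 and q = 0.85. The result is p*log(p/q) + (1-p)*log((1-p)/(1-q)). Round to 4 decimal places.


Bregman divergence with negative entropy generator:
D = p*log(p/q) + (1-p)*log((1-p)/(1-q)).
p = 0.65, q = 0.85.
p*log(p/q) = 0.65*log(0.65/0.85) = -0.174372.
(1-p)*log((1-p)/(1-q)) = 0.35*log(0.35/0.15) = 0.296554.
D = -0.174372 + 0.296554 = 0.1222

0.1222


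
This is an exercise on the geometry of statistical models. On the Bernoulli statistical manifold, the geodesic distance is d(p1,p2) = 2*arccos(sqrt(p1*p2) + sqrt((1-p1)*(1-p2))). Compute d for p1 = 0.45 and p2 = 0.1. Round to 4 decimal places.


Geodesic distance on Bernoulli manifold:
d(p1,p2) = 2*arccos(sqrt(p1*p2) + sqrt((1-p1)*(1-p2))).
sqrt(p1*p2) = sqrt(0.45*0.1) = 0.212132.
sqrt((1-p1)*(1-p2)) = sqrt(0.55*0.9) = 0.703562.
arg = 0.212132 + 0.703562 = 0.915694.
d = 2*arccos(0.915694) = 0.8271

0.8271


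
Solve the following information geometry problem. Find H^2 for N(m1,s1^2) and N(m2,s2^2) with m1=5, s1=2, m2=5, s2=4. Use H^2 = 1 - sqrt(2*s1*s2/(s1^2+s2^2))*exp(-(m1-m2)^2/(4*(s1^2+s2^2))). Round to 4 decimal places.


Squared Hellinger distance for Gaussians:
H^2 = 1 - sqrt(2*s1*s2/(s1^2+s2^2)) * exp(-(m1-m2)^2/(4*(s1^2+s2^2))).
s1^2 = 4, s2^2 = 16, s1^2+s2^2 = 20.
sqrt(2*2*4/(20)) = 0.894427.
(m1-m2)^2 = (0)^2 = 0.
exp(-0/(4*20)) = exp(0.0) = 1.0.
H^2 = 1 - 0.894427*1.0 = 0.1056

0.1056


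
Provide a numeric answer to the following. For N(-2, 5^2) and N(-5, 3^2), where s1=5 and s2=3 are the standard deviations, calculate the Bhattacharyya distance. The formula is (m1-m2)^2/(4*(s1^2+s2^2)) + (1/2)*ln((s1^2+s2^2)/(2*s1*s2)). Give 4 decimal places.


Bhattacharyya distance between two Gaussians:
DB = (m1-m2)^2/(4*(s1^2+s2^2)) + (1/2)*ln((s1^2+s2^2)/(2*s1*s2)).
(m1-m2)^2 = (3)^2 = 9.
s1^2+s2^2 = 25 + 9 = 34.
term1 = 9/136 = 0.066176.
term2 = 0.5*ln(34/30.0) = 0.062582.
DB = 0.066176 + 0.062582 = 0.1288

0.1288


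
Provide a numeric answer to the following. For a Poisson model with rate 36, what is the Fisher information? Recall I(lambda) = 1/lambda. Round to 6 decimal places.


Fisher information for Poisson: I(lambda) = 1/lambda.
lambda = 36.
I(lambda) = 1/36 = 0.027778

0.027778


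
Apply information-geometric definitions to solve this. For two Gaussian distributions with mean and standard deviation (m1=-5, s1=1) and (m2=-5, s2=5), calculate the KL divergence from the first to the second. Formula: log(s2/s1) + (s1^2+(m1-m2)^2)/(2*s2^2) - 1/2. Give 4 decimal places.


KL divergence between normal distributions:
KL = log(s2/s1) + (s1^2 + (m1-m2)^2)/(2*s2^2) - 1/2.
log(5/1) = 1.609438.
(1^2 + (-5--5)^2)/(2*5^2) = (1 + 0)/50 = 0.02.
KL = 1.609438 + 0.02 - 0.5 = 1.1294

1.1294


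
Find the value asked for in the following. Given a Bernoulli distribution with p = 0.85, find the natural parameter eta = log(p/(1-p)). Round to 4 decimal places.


Natural parameter for Bernoulli: eta = log(p/(1-p)).
p = 0.85, 1-p = 0.15.
p/(1-p) = 5.666667.
eta = log(5.666667) = 1.7346

1.7346


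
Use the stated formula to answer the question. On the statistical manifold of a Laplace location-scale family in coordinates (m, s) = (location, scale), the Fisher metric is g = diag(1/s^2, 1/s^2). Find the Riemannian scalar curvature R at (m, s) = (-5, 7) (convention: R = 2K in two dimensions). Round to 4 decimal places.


The metric has the form g = (A dm^2 + B ds^2)/s^2 with A = 1, B = 1.
Substitute u = sqrt(A/B)*m: g = B*(du^2 + ds^2)/s^2, i.e. B times the
Poincare upper half-plane metric, which has constant Gaussian curvature -1.
Scaling a 2D metric by a constant c divides the Gaussian curvature by c,
so K = -1/B = -1/(1) = -1.0000 everywhere (the point (m, s) = (-5, 7) is irrelevant:
the curvature is constant).
Scalar curvature in dimension 2: R = 2K = -2/(1) = -2.0000.

-2.0000


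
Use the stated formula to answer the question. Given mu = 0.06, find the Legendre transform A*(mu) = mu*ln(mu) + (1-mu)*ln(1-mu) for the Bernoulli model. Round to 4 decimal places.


Legendre transform for Bernoulli:
A*(mu) = mu*log(mu) + (1-mu)*log(1-mu).
mu = 0.06, 1-mu = 0.94.
mu*log(mu) = 0.06*log(0.06) = -0.168805.
(1-mu)*log(1-mu) = 0.94*log(0.94) = -0.058163.
A* = -0.168805 + -0.058163 = -0.2270

-0.2270


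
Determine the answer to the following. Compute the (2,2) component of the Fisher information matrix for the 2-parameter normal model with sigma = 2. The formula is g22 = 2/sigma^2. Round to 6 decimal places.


For the 2-parameter normal family, the Fisher metric has:
  g11 = 1/sigma^2, g22 = 2/sigma^2.
sigma = 2, sigma^2 = 4.
g22 = 0.500000

0.500000


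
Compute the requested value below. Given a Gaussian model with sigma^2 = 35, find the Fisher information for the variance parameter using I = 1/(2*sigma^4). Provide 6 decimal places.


Fisher information for variance: I(sigma^2) = 1/(2*sigma^4).
sigma^2 = 35, so sigma^4 = 1225.
I = 1/(2*1225) = 1/2450 = 0.000408

0.000408


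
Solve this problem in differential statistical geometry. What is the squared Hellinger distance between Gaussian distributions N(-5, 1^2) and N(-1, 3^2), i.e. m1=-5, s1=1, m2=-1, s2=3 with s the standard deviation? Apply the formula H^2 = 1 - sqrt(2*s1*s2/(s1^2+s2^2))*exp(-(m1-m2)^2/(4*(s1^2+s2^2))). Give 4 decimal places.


Squared Hellinger distance for Gaussians:
H^2 = 1 - sqrt(2*s1*s2/(s1^2+s2^2)) * exp(-(m1-m2)^2/(4*(s1^2+s2^2))).
s1^2 = 1, s2^2 = 9, s1^2+s2^2 = 10.
sqrt(2*1*3/(10)) = 0.774597.
(m1-m2)^2 = (-4)^2 = 16.
exp(-16/(4*10)) = exp(-0.4) = 0.67032.
H^2 = 1 - 0.774597*0.67032 = 0.4808

0.4808


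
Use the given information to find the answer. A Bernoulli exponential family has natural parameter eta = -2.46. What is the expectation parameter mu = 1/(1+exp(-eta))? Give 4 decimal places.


Dual coordinate (expectation parameter) for Bernoulli:
mu = 1/(1+exp(-eta)).
eta = -2.46.
exp(-eta) = exp(2.46) = 11.704812.
mu = 1/(1+11.704812) = 0.0787

0.0787


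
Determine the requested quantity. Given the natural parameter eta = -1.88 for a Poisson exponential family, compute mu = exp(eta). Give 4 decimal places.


Expectation parameter for Poisson exponential family:
mu = exp(eta).
eta = -1.88.
mu = exp(-1.88) = 0.1526

0.1526


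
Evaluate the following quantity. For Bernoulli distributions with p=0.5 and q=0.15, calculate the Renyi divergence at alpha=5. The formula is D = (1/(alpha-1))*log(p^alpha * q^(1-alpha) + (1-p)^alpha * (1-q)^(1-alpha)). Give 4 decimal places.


Renyi divergence of order alpha between Bernoulli distributions:
D = (1/(alpha-1))*log(p^alpha * q^(1-alpha) + (1-p)^alpha * (1-q)^(1-alpha)).
alpha = 5, p = 0.5, q = 0.15.
p^alpha * q^(1-alpha) = 0.5^5 * 0.15^-4 = 61.728395.
(1-p)^alpha * (1-q)^(1-alpha) = 0.5^5 * 0.85^-4 = 0.059865.
sum = 61.728395 + 0.059865 = 61.78826.
D = (1/4)*log(61.78826) = 1.0309

1.0309


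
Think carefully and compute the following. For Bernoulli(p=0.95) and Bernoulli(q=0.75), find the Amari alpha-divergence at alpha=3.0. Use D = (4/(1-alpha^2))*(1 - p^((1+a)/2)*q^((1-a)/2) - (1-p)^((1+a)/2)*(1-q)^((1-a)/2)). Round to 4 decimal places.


Amari alpha-divergence:
D = (4/(1-alpha^2))*(1 - p^((1+a)/2)*q^((1-a)/2) - (1-p)^((1+a)/2)*(1-q)^((1-a)/2)).
alpha = 3.0, p = 0.95, q = 0.75.
e1 = (1+alpha)/2 = 2.0, e2 = (1-alpha)/2 = -1.0.
t1 = p^e1 * q^e2 = 0.95^2.0 * 0.75^-1.0 = 1.203333.
t2 = (1-p)^e1 * (1-q)^e2 = 0.05^2.0 * 0.25^-1.0 = 0.01.
4/(1-alpha^2) = -0.5.
D = -0.5*(1 - 1.203333 - 0.01) = 0.1067

0.1067


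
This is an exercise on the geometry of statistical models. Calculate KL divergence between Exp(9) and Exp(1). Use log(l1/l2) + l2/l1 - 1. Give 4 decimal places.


KL divergence for exponential family:
KL = log(l1/l2) + l2/l1 - 1.
log(9/1) = 2.197225.
1/9 = 0.111111.
KL = 2.197225 + 0.111111 - 1 = 1.3083

1.3083


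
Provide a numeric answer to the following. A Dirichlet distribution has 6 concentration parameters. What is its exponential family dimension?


Exponential family dimension calculation:
Dirichlet with 6 components has 6 natural parameters.

6


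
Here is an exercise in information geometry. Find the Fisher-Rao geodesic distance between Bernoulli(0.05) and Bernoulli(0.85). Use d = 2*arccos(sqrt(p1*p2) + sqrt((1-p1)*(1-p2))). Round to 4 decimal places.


Geodesic distance on Bernoulli manifold:
d(p1,p2) = 2*arccos(sqrt(p1*p2) + sqrt((1-p1)*(1-p2))).
sqrt(p1*p2) = sqrt(0.05*0.85) = 0.206155.
sqrt((1-p1)*(1-p2)) = sqrt(0.95*0.15) = 0.377492.
arg = 0.206155 + 0.377492 = 0.583647.
d = 2*arccos(0.583647) = 1.8952

1.8952


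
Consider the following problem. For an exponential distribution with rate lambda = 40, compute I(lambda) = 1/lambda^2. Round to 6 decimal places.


Fisher information for exponential: I(lambda) = 1/lambda^2.
lambda = 40, lambda^2 = 1600.
I = 1/1600 = 0.000625

0.000625


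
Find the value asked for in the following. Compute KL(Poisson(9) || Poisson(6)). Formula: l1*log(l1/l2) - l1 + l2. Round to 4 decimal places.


KL divergence for Poisson:
KL = l1*log(l1/l2) - l1 + l2.
l1 = 9, l2 = 6.
log(9/6) = 0.405465.
l1*log(l1/l2) = 9 * 0.405465 = 3.649186.
KL = 3.649186 - 9 + 6 = 0.6492

0.6492


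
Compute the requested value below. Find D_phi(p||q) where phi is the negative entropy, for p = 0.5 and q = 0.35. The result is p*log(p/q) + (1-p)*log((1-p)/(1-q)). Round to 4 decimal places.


Bregman divergence with negative entropy generator:
D = p*log(p/q) + (1-p)*log((1-p)/(1-q)).
p = 0.5, q = 0.35.
p*log(p/q) = 0.5*log(0.5/0.35) = 0.178337.
(1-p)*log((1-p)/(1-q)) = 0.5*log(0.5/0.65) = -0.131182.
D = 0.178337 + -0.131182 = 0.0472

0.0472


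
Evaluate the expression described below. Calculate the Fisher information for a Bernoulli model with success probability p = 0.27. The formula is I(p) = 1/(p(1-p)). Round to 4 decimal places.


For Bernoulli(p), Fisher information is I(p) = 1/(p*(1-p)).
p = 0.27, 1-p = 0.73.
p*(1-p) = 0.1971.
I(p) = 1/0.1971 = 5.0736

5.0736


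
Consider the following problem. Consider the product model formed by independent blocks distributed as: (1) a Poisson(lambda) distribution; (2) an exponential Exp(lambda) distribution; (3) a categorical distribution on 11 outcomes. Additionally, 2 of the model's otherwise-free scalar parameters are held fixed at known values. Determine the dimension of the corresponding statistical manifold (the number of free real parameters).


The dimension of a statistical manifold equals the number of free
(independent) real parameters of the model. For a product of independent
blocks the parameter counts add.
- Poisson (lambda): 1.
- exponential (lambda): 1.
- categorical on 11 outcomes (probabilities sum to 1): 11-1 = 10.
Total = 1 + 1 + 10 = 12.
2 parameter(s) fixed at known values: 12 - 2 = 10.
Dimension = 10

10


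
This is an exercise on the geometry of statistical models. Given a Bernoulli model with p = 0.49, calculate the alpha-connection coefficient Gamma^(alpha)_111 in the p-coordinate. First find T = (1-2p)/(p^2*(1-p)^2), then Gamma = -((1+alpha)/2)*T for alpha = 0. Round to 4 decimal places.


Skewness (Amari-Chentsov) tensor: T = (1-2p)/(p^2*(1-p)^2).
p = 0.49, 1-2p = 0.02, p^2 = 0.2401, (1-p)^2 = 0.2601.
T = 0.02/(0.2401 * 0.2601) = 0.320256.
In the p-coordinate, Gamma^(alpha) = Gamma^(0) - (alpha/2)*T with Gamma^(0) = (1/2)*g'(p) = -T/2,
so Gamma^(alpha) = -((1+alpha)/2)*T.
alpha = 0, -(1+alpha)/2 = -0.5.
Gamma = -0.5 * 0.320256 = -0.1601

-0.1601


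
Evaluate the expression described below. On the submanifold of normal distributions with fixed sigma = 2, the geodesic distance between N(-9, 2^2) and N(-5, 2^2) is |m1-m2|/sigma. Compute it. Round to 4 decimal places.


On the fixed-variance normal subfamily, geodesic distance = |m1-m2|/sigma.
|-9 - -5| = 4.
sigma = 2.
d = 4/2 = 2.0000

2.0000
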